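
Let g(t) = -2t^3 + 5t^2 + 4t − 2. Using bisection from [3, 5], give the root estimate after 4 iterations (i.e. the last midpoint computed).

midpoint 4: g = -34 < 0 → [3, 4]
midpoint 3.5: g = -12.5 < 0 → [3, 3.5]
midpoint 3.25: g = -4.84375 < 0 → [3, 3.25]
midpoint 3.125: g = -1.707 < 0 → [3, 3.125]

3.125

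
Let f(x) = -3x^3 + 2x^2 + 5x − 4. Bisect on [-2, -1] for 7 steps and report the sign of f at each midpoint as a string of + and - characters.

x = -1.5 gives f = 3.125, positive; keep [-1.5, -1]
x = -1.25 gives f = -1.265625, negative; keep [-1.5, -1.25]
x = -1.375 gives f = 0.705078, positive; keep [-1.375, -1.25]
x = -1.3125 gives f = -0.3342, negative; keep [-1.375, -1.3125]
x = -1.34375 gives f = 0.1717, positive; keep [-1.34375, -1.3125]
x = -1.328125 gives f = -0.0847, negative; keep [-1.34375, -1.328125]
x = -1.3359375 gives f = 0.0426, positive; keep [-1.3359375, -1.328125]

+-+-+-+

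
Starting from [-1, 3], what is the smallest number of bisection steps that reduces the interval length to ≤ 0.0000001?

26

Width after n steps is 4/2^n. Need 2^n ≥ 4/0.0000001 = 40000000.
2^25 = 33554432 < 40000000 ≤ 2^26 = 67108864, so n = 26.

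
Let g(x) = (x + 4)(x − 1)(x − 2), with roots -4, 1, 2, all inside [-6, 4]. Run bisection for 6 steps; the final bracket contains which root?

-4

midpoint -1: g = 18 > 0 → [-6, -1]
midpoint -3.5: g = 12.375 > 0 → [-6, -3.5]
midpoint -4.75: g = -29.109375 < 0 → [-4.75, -3.5]
midpoint -4.125: g = -3.9238 < 0 → [-4.125, -3.5]
midpoint -3.8125: g = 5.2449 > 0 → [-4.125, -3.8125]
midpoint -3.96875: g = 0.9268 > 0 → [-4.125, -3.96875]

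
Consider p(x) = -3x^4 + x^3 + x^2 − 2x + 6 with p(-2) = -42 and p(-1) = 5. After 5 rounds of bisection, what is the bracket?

[-1.3125, -1.28125]

p(-1.5) = -7.3125 < 0, so the root lies in [-1.5, -1]
p(-1.25) = 0.785156 > 0, so the root lies in [-1.5, -1.25]
p(-1.375) = -2.682373 < 0, so the root lies in [-1.375, -1.25]
p(-1.3125) = -0.816 < 0, so the root lies in [-1.3125, -1.25]
p(-1.28125) = 0.0162 > 0, so the root lies in [-1.3125, -1.28125]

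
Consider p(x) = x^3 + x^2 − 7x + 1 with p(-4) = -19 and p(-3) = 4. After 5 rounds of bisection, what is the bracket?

[-3.25, -3.21875]

p(-3.5) = -5.125 < 0, so the root lies in [-3.5, -3]
p(-3.25) = -0.015625 < 0, so the root lies in [-3.25, -3]
p(-3.125) = 2.123047 > 0, so the root lies in [-3.25, -3.125]
p(-3.1875) = 1.0872 > 0, so the root lies in [-3.25, -3.1875]
p(-3.21875) = 0.5442 > 0, so the root lies in [-3.25, -3.21875]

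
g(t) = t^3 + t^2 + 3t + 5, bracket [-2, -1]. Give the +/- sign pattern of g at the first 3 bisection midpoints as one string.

midpoint -1.5: g = -0.625 < 0 → [-1.5, -1]
midpoint -1.25: g = 0.859375 > 0 → [-1.5, -1.25]
midpoint -1.375: g = 0.166016 > 0 → [-1.5, -1.375]

-++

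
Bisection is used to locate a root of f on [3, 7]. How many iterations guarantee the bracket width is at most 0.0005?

Width after n steps is 4/2^n. Need 2^n ≥ 4/0.0005 = 8000.
2^12 = 4096 < 8000 ≤ 2^13 = 8192, so n = 13.

13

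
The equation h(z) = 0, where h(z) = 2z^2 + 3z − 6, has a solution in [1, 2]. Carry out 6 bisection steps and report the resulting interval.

midpoint 1.5: h = 3 > 0 → [1, 1.5]
midpoint 1.25: h = 0.875 > 0 → [1, 1.25]
midpoint 1.125: h = -0.09375 < 0 → [1.125, 1.25]
midpoint 1.1875: h = 0.3828 > 0 → [1.125, 1.1875]
midpoint 1.15625: h = 0.1426 > 0 → [1.125, 1.15625]
midpoint 1.140625: h = 0.0239 > 0 → [1.125, 1.140625]

[1.125, 1.140625]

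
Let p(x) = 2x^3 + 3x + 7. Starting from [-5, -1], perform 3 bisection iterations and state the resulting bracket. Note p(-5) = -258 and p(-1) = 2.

[-1.5, -1]

midpoint -3: p = -56 < 0 → [-3, -1]
midpoint -2: p = -15 < 0 → [-2, -1]
midpoint -1.5: p = -4.25 < 0 → [-1.5, -1]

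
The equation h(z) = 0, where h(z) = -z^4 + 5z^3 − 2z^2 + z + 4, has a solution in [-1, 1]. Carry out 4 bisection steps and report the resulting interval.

midpoint 0: h = 4 > 0 → [-1, 0]
midpoint -0.5: h = 2.3125 > 0 → [-1, -0.5]
midpoint -0.75: h = -0.300781 < 0 → [-0.75, -0.5]
midpoint -0.625: h = 1.2205 > 0 → [-0.75, -0.625]

[-0.75, -0.625]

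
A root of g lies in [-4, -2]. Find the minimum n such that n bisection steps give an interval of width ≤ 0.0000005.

22

Width after n steps is 2/2^n. Need 2^n ≥ 2/0.0000005 = 4000000.
2^21 = 2097152 < 4000000 ≤ 2^22 = 4194304, so n = 22.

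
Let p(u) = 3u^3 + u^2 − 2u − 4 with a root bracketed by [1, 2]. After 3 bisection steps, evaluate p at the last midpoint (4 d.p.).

midpoint 1.5: p = 5.375 > 0 → [1, 1.5]
midpoint 1.25: p = 0.921875 > 0 → [1, 1.25]
midpoint 1.125: p = -0.712891 < 0 → [1.125, 1.25]

-0.7129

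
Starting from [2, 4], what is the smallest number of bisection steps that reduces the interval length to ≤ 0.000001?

21

Width after n steps is 2/2^n. Need 2^n ≥ 2/0.000001 = 2000000.
2^20 = 1048576 < 2000000 ≤ 2^21 = 2097152, so n = 21.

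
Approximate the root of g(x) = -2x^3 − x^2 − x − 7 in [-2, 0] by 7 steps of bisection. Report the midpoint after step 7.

g(-1) = -5 < 0, so the root lies in [-2, -1]
g(-1.5) = -1 < 0, so the root lies in [-2, -1.5]
g(-1.75) = 2.40625 > 0, so the root lies in [-1.75, -1.5]
g(-1.625) = 0.5664 > 0, so the root lies in [-1.625, -1.5]
g(-1.5625) = -0.2495 < 0, so the root lies in [-1.625, -1.5625]
g(-1.59375) = 0.1501 > 0, so the root lies in [-1.59375, -1.5625]
g(-1.578125) = -0.0518 < 0, so the root lies in [-1.59375, -1.578125]

-1.578125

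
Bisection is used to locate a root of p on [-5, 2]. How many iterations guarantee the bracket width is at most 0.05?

Width after n steps is 7/2^n. Need 2^n ≥ 7/0.05 = 140.
2^7 = 128 < 140 ≤ 2^8 = 256, so n = 8.

8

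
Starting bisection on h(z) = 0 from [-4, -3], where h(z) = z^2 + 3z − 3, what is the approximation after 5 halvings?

-3.78125

h(-3.5) = -1.25 < 0, so the root lies in [-4, -3.5]
h(-3.75) = -0.1875 < 0, so the root lies in [-4, -3.75]
h(-3.875) = 0.390625 > 0, so the root lies in [-3.875, -3.75]
h(-3.8125) = 0.0977 > 0, so the root lies in [-3.8125, -3.75]
h(-3.78125) = -0.0459 < 0, so the root lies in [-3.8125, -3.78125]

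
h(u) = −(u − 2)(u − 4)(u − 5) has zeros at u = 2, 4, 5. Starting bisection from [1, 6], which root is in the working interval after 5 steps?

2

u = 3.5 gives h = -1.125, negative; keep [1, 3.5]
u = 2.25 gives h = -1.203125, negative; keep [1, 2.25]
u = 1.625 gives h = 3.005859, positive; keep [1.625, 2.25]
u = 1.9375 gives h = 0.3948, positive; keep [1.9375, 2.25]
u = 2.09375 gives h = -0.5194, negative; keep [1.9375, 2.09375]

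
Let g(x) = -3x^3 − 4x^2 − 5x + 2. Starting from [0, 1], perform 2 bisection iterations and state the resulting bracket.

x = 0.5 gives g = -1.875, negative; keep [0, 0.5]
x = 0.25 gives g = 0.453125, positive; keep [0.25, 0.5]

[0.25, 0.5]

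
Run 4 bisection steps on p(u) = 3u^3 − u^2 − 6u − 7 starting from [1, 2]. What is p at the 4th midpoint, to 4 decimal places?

m = 1.5, p(m) = -8.125 (−); new bracket [1.5, 2]
m = 1.75, p(m) = -4.484375 (−); new bracket [1.75, 2]
m = 1.875, p(m) = -1.990234 (−); new bracket [1.875, 2]
m = 1.9375, p(m) = -0.5593 (−); new bracket [1.9375, 2]

-0.5593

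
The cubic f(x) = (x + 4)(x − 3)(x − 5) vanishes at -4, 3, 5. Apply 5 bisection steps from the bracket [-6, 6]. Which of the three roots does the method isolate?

-4

midpoint 0: f = 60 > 0 → [-6, 0]
midpoint -3: f = 48 > 0 → [-6, -3]
midpoint -4.5: f = -35.625 < 0 → [-4.5, -3]
midpoint -3.75: f = 14.7656 > 0 → [-4.5, -3.75]
midpoint -4.125: f = -8.127 < 0 → [-4.125, -3.75]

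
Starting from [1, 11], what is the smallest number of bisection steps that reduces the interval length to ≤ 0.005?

11

Width after n steps is 10/2^n. Need 2^n ≥ 10/0.005 = 2000.
2^10 = 1024 < 2000 ≤ 2^11 = 2048, so n = 11.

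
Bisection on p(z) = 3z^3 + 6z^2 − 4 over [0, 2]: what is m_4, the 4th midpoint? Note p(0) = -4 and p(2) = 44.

z = 1 gives p = 5, positive; keep [0, 1]
z = 0.5 gives p = -2.125, negative; keep [0.5, 1]
z = 0.75 gives p = 0.640625, positive; keep [0.5, 0.75]
z = 0.625 gives p = -0.9238, negative; keep [0.625, 0.75]

0.625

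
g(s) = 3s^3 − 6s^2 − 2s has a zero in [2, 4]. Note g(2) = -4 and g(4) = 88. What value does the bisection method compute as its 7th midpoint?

s = 3 gives g = 21, positive; keep [2, 3]
s = 2.5 gives g = 4.375, positive; keep [2, 2.5]
s = 2.25 gives g = -0.703125, negative; keep [2.25, 2.5]
s = 2.375 gives g = 1.5957, positive; keep [2.25, 2.375]
s = 2.3125 gives g = 0.3884, positive; keep [2.25, 2.3125]
s = 2.28125 gives g = -0.1715, negative; keep [2.28125, 2.3125]
s = 2.296875 gives g = 0.1049, positive; keep [2.28125, 2.296875]

2.296875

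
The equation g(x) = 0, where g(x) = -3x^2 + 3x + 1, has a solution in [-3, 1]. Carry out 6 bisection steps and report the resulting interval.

x = -1 gives g = -5, negative; keep [-1, 1]
x = 0 gives g = 1, positive; keep [-1, 0]
x = -0.5 gives g = -1.25, negative; keep [-0.5, 0]
x = -0.25 gives g = 0.0625, positive; keep [-0.5, -0.25]
x = -0.375 gives g = -0.5469, negative; keep [-0.375, -0.25]
x = -0.3125 gives g = -0.2305, negative; keep [-0.3125, -0.25]

[-0.3125, -0.25]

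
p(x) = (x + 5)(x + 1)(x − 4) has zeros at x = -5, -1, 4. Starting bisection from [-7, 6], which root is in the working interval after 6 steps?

4

p(-0.5) = -10.125 < 0, so the root lies in [-0.5, 6]
p(2.75) = -36.328125 < 0, so the root lies in [2.75, 6]
p(4.375) = 18.896484 > 0, so the root lies in [2.75, 4.375]
p(3.5625) = -17.0916 < 0, so the root lies in [3.5625, 4.375]
p(3.96875) = -1.3926 < 0, so the root lies in [3.96875, 4.375]
p(4.171875) = 8.153 > 0, so the root lies in [3.96875, 4.171875]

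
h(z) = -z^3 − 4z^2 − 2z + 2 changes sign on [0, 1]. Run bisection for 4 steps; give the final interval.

[0.4375, 0.5]

z = 0.5 gives h = -0.125, negative; keep [0, 0.5]
z = 0.25 gives h = 1.234375, positive; keep [0.25, 0.5]
z = 0.375 gives h = 0.634766, positive; keep [0.375, 0.5]
z = 0.4375 gives h = 0.2756, positive; keep [0.4375, 0.5]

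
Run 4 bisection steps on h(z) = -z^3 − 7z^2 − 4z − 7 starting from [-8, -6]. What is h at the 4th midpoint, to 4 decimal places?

3.0410

z = -7 gives h = 21, positive; keep [-7, -6]
z = -6.5 gives h = -2.125, negative; keep [-7, -6.5]
z = -6.75 gives h = 8.609375, positive; keep [-6.75, -6.5]
z = -6.625 gives h = 3.041, positive; keep [-6.625, -6.5]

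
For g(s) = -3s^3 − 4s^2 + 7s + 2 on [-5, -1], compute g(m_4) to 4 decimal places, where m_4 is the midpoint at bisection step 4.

g(-3) = 26 > 0, so the root lies in [-3, -1]
g(-2) = -4 < 0, so the root lies in [-3, -2]
g(-2.5) = 6.375 > 0, so the root lies in [-2.5, -2]
g(-2.25) = 0.1719 > 0, so the root lies in [-2.25, -2]

0.1719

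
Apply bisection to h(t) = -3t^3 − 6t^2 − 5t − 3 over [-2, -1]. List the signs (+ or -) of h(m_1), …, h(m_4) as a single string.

midpoint -1.5: h = 1.125 > 0 → [-1.5, -1]
midpoint -1.25: h = -0.265625 < 0 → [-1.5, -1.25]
midpoint -1.375: h = 0.330078 > 0 → [-1.375, -1.25]
midpoint -1.3125: h = 0.0095 > 0 → [-1.3125, -1.25]

+-++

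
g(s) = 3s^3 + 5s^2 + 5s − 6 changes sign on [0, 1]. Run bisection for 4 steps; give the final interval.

g(0.5) = -1.875 < 0, so the root lies in [0.5, 1]
g(0.75) = 1.828125 > 0, so the root lies in [0.5, 0.75]
g(0.625) = -0.189453 < 0, so the root lies in [0.625, 0.75]
g(0.6875) = 0.7756 > 0, so the root lies in [0.625, 0.6875]

[0.625, 0.6875]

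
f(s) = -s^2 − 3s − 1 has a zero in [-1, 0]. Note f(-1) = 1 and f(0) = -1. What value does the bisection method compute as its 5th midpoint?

midpoint -0.5: f = 0.25 > 0 → [-0.5, 0]
midpoint -0.25: f = -0.3125 < 0 → [-0.5, -0.25]
midpoint -0.375: f = -0.015625 < 0 → [-0.5, -0.375]
midpoint -0.4375: f = 0.1211 > 0 → [-0.4375, -0.375]
midpoint -0.40625: f = 0.0537 > 0 → [-0.40625, -0.375]

-0.40625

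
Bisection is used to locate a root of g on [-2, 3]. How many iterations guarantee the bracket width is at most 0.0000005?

Width after n steps is 5/2^n. Need 2^n ≥ 5/0.0000005 = 10000000.
2^23 = 8388608 < 10000000 ≤ 2^24 = 16777216, so n = 24.

24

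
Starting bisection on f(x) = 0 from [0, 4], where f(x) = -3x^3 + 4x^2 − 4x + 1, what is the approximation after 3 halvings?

0.5

m = 2, f(m) = -15 (−); new bracket [0, 2]
m = 1, f(m) = -2 (−); new bracket [0, 1]
m = 0.5, f(m) = -0.375 (−); new bracket [0, 0.5]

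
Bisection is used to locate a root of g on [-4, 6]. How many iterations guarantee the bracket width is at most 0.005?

Width after n steps is 10/2^n. Need 2^n ≥ 10/0.005 = 2000.
2^10 = 1024 < 2000 ≤ 2^11 = 2048, so n = 11.

11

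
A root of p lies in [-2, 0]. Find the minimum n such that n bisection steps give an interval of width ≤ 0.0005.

12

Width after n steps is 2/2^n. Need 2^n ≥ 2/0.0005 = 4000.
2^11 = 2048 < 4000 ≤ 2^12 = 4096, so n = 12.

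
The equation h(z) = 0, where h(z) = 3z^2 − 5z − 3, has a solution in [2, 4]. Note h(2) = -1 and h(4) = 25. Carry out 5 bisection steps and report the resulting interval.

[2.125, 2.1875]

h(3) = 9 > 0, so the root lies in [2, 3]
h(2.5) = 3.25 > 0, so the root lies in [2, 2.5]
h(2.25) = 0.9375 > 0, so the root lies in [2, 2.25]
h(2.125) = -0.0781 < 0, so the root lies in [2.125, 2.25]
h(2.1875) = 0.418 > 0, so the root lies in [2.125, 2.1875]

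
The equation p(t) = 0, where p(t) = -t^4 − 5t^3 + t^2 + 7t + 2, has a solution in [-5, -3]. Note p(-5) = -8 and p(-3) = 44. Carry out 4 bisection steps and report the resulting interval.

m = -4, p(m) = 54 (+); new bracket [-5, -4]
m = -4.5, p(m) = 36.3125 (+); new bracket [-5, -4.5]
m = -4.75, p(m) = 18.105469 (+); new bracket [-5, -4.75]
m = -4.875, p(m) = 6.1228 (+); new bracket [-5, -4.875]

[-5, -4.875]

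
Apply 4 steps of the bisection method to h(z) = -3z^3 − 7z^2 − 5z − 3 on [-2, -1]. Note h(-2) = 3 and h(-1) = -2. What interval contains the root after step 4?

midpoint -1.5: h = -1.125 < 0 → [-2, -1.5]
midpoint -1.75: h = 0.390625 > 0 → [-1.75, -1.5]
midpoint -1.625: h = -0.486328 < 0 → [-1.75, -1.625]
midpoint -1.6875: h = -0.0798 < 0 → [-1.75, -1.6875]

[-1.75, -1.6875]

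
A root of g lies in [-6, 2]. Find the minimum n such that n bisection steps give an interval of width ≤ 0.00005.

18

Width after n steps is 8/2^n. Need 2^n ≥ 8/0.00005 = 160000.
2^17 = 131072 < 160000 ≤ 2^18 = 262144, so n = 18.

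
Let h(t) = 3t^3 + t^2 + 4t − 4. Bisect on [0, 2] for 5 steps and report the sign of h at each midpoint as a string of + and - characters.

+-+-+

m = 1, h(m) = 4 (+); new bracket [0, 1]
m = 0.5, h(m) = -1.375 (−); new bracket [0.5, 1]
m = 0.75, h(m) = 0.828125 (+); new bracket [0.5, 0.75]
m = 0.625, h(m) = -0.377 (−); new bracket [0.625, 0.75]
m = 0.6875, h(m) = 0.1975 (+); new bracket [0.625, 0.6875]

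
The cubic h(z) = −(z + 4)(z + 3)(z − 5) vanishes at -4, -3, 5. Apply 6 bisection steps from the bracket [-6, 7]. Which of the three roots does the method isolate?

5

m = 0.5, h(m) = 70.875 (+); new bracket [0.5, 7]
m = 3.75, h(m) = 65.390625 (+); new bracket [3.75, 7]
m = 5.375, h(m) = -29.443359 (−); new bracket [3.75, 5.375]
m = 4.5625, h(m) = 28.3298 (+); new bracket [4.5625, 5.375]
m = 4.96875, h(m) = 2.2334 (+); new bracket [4.96875, 5.375]
m = 5.171875, h(m) = -12.8823 (−); new bracket [4.96875, 5.171875]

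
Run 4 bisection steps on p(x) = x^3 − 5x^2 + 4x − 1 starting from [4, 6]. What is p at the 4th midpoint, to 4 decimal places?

0.6113

p(5) = 19 > 0, so the root lies in [4, 5]
p(4.5) = 6.875 > 0, so the root lies in [4, 4.5]
p(4.25) = 2.453125 > 0, so the root lies in [4, 4.25]
p(4.125) = 0.6113 > 0, so the root lies in [4, 4.125]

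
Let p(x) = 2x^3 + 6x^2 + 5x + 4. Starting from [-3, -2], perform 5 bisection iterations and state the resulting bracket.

x = -2.5 gives p = -2.25, negative; keep [-2.5, -2]
x = -2.25 gives p = 0.34375, positive; keep [-2.5, -2.25]
x = -2.375 gives p = -0.824219, negative; keep [-2.375, -2.25]
x = -2.3125 gives p = -0.2095, negative; keep [-2.3125, -2.25]
x = -2.28125 gives p = 0.0746, positive; keep [-2.3125, -2.28125]

[-2.3125, -2.28125]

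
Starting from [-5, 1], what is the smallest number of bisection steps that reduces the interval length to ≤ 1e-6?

23

Width after n steps is 6/2^n. Need 2^n ≥ 6/1e-6 = 6000000.
2^22 = 4194304 < 6000000 ≤ 2^23 = 8388608, so n = 23.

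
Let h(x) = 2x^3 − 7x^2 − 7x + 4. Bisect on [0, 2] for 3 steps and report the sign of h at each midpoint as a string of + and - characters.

--+

h(1) = -8 < 0, so the root lies in [0, 1]
h(0.5) = -1 < 0, so the root lies in [0, 0.5]
h(0.25) = 1.84375 > 0, so the root lies in [0.25, 0.5]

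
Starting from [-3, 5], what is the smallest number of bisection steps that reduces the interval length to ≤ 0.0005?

Width after n steps is 8/2^n. Need 2^n ≥ 8/0.0005 = 16000.
2^13 = 8192 < 16000 ≤ 2^14 = 16384, so n = 14.

14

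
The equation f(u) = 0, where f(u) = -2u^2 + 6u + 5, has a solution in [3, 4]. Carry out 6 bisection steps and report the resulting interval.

midpoint 3.5: f = 1.5 > 0 → [3.5, 4]
midpoint 3.75: f = -0.625 < 0 → [3.5, 3.75]
midpoint 3.625: f = 0.46875 > 0 → [3.625, 3.75]
midpoint 3.6875: f = -0.0703 < 0 → [3.625, 3.6875]
midpoint 3.65625: f = 0.2012 > 0 → [3.65625, 3.6875]
midpoint 3.671875: f = 0.0659 > 0 → [3.671875, 3.6875]

[3.671875, 3.6875]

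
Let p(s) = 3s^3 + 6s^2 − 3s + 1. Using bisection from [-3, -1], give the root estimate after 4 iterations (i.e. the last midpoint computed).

-2.375

s = -2 gives p = 7, positive; keep [-3, -2]
s = -2.5 gives p = -0.875, negative; keep [-2.5, -2]
s = -2.25 gives p = 3.953125, positive; keep [-2.5, -2.25]
s = -2.375 gives p = 1.7793, positive; keep [-2.5, -2.375]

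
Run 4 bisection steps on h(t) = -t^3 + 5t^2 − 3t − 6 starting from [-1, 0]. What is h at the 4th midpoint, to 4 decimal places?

midpoint -0.5: h = -3.125 < 0 → [-1, -0.5]
midpoint -0.75: h = -0.515625 < 0 → [-1, -0.75]
midpoint -0.875: h = 1.123047 > 0 → [-0.875, -0.75]
midpoint -0.8125: h = 0.2747 > 0 → [-0.8125, -0.75]

0.2747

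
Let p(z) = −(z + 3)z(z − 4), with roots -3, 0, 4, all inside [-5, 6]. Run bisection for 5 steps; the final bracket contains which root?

4

m = 0.5, p(m) = 6.125 (+); new bracket [0.5, 6]
m = 3.25, p(m) = 15.234375 (+); new bracket [3.25, 6]
m = 4.625, p(m) = -22.041016 (−); new bracket [3.25, 4.625]
m = 3.9375, p(m) = 1.7073 (+); new bracket [3.9375, 4.625]
m = 4.28125, p(m) = -8.7674 (−); new bracket [3.9375, 4.28125]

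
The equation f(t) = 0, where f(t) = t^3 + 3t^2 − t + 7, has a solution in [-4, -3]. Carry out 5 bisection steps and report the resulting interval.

[-3.78125, -3.75]

midpoint -3.5: f = 4.375 > 0 → [-4, -3.5]
midpoint -3.75: f = 0.203125 > 0 → [-4, -3.75]
midpoint -3.875: f = -2.263672 < 0 → [-3.875, -3.75]
midpoint -3.8125: f = -0.9973 < 0 → [-3.8125, -3.75]
midpoint -3.78125: f = -0.3889 < 0 → [-3.78125, -3.75]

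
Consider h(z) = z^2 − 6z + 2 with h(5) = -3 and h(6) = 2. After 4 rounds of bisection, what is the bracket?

[5.625, 5.6875]

m = 5.5, h(m) = -0.75 (−); new bracket [5.5, 6]
m = 5.75, h(m) = 0.5625 (+); new bracket [5.5, 5.75]
m = 5.625, h(m) = -0.109375 (−); new bracket [5.625, 5.75]
m = 5.6875, h(m) = 0.2227 (+); new bracket [5.625, 5.6875]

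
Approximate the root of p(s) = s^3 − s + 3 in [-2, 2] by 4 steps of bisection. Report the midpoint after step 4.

-1.75

midpoint 0: p = 3 > 0 → [-2, 0]
midpoint -1: p = 3 > 0 → [-2, -1]
midpoint -1.5: p = 1.125 > 0 → [-2, -1.5]
midpoint -1.75: p = -0.6094 < 0 → [-1.75, -1.5]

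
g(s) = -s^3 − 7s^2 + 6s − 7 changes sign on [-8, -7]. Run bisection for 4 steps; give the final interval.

[-7.875, -7.8125]

midpoint -7.5: g = -23.875 < 0 → [-8, -7.5]
midpoint -7.75: g = -8.453125 < 0 → [-8, -7.75]
midpoint -7.875: g = 0.013672 > 0 → [-7.875, -7.75]
midpoint -7.8125: g = -4.2839 < 0 → [-7.875, -7.8125]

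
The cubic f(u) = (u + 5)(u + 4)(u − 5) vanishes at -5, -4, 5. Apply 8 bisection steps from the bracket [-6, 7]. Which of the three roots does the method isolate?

m = 0.5, f(m) = -111.375 (−); new bracket [0.5, 7]
m = 3.75, f(m) = -84.765625 (−); new bracket [3.75, 7]
m = 5.375, f(m) = 36.474609 (+); new bracket [3.75, 5.375]
m = 4.5625, f(m) = -35.822 (−); new bracket [4.5625, 5.375]
m = 4.96875, f(m) = -2.794 (−); new bracket [4.96875, 5.375]
m = 5.171875, f(m) = 16.0351 (+); new bracket [4.96875, 5.171875]
m = 5.0703125, f(m) = 6.4224 (+); new bracket [4.96875, 5.0703125]
m = 5.01953125, f(m) = 1.7651 (+); new bracket [4.96875, 5.01953125]

5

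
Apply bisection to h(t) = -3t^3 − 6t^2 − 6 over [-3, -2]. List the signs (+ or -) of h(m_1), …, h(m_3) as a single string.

h(-2.5) = 3.375 > 0, so the root lies in [-2.5, -2]
h(-2.25) = -2.203125 < 0, so the root lies in [-2.5, -2.25]
h(-2.375) = 0.345703 > 0, so the root lies in [-2.375, -2.25]

+-+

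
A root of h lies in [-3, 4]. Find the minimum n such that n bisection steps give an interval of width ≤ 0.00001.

Width after n steps is 7/2^n. Need 2^n ≥ 7/0.00001 = 700000.
2^19 = 524288 < 700000 ≤ 2^20 = 1048576, so n = 20.

20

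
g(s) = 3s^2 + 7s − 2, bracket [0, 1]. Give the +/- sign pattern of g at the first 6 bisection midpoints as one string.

m = 0.5, g(m) = 2.25 (+); new bracket [0, 0.5]
m = 0.25, g(m) = -0.0625 (−); new bracket [0.25, 0.5]
m = 0.375, g(m) = 1.046875 (+); new bracket [0.25, 0.375]
m = 0.3125, g(m) = 0.4805 (+); new bracket [0.25, 0.3125]
m = 0.28125, g(m) = 0.2061 (+); new bracket [0.25, 0.28125]
m = 0.265625, g(m) = 0.071 (+); new bracket [0.25, 0.265625]

+-++++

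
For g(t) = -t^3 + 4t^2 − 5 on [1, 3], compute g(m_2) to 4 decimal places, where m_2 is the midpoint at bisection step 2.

0.6250

t = 2 gives g = 3, positive; keep [1, 2]
t = 1.5 gives g = 0.625, positive; keep [1, 1.5]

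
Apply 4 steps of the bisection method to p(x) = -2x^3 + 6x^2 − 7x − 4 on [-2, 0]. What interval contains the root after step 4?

m = -1, p(m) = 11 (+); new bracket [-1, 0]
m = -0.5, p(m) = 1.25 (+); new bracket [-0.5, 0]
m = -0.25, p(m) = -1.84375 (−); new bracket [-0.5, -0.25]
m = -0.375, p(m) = -0.4258 (−); new bracket [-0.5, -0.375]

[-0.5, -0.375]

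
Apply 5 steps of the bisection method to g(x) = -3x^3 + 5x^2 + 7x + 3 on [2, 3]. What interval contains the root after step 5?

[2.65625, 2.6875]

x = 2.5 gives g = 4.875, positive; keep [2.5, 3]
x = 2.75 gives g = -2.328125, negative; keep [2.5, 2.75]
x = 2.625 gives g = 1.564453, positive; keep [2.625, 2.75]
x = 2.6875 gives g = -0.3069, negative; keep [2.625, 2.6875]
x = 2.65625 gives g = 0.6472, positive; keep [2.65625, 2.6875]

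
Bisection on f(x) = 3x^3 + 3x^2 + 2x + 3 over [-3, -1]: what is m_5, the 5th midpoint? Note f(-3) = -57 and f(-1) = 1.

-1.1875

f(-2) = -13 < 0, so the root lies in [-2, -1]
f(-1.5) = -3.375 < 0, so the root lies in [-1.5, -1]
f(-1.25) = -0.671875 < 0, so the root lies in [-1.25, -1]
f(-1.125) = 0.2754 > 0, so the root lies in [-1.25, -1.125]
f(-1.1875) = -0.1682 < 0, so the root lies in [-1.1875, -1.125]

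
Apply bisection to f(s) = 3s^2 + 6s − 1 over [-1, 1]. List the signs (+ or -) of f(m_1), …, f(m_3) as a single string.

midpoint 0: f = -1 < 0 → [0, 1]
midpoint 0.5: f = 2.75 > 0 → [0, 0.5]
midpoint 0.25: f = 0.6875 > 0 → [0, 0.25]

-++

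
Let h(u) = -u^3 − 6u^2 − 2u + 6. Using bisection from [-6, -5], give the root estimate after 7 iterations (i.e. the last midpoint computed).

u = -5.5 gives h = 1.875, positive; keep [-5.5, -5]
u = -5.25 gives h = -4.171875, negative; keep [-5.5, -5.25]
u = -5.375 gives h = -1.306641, negative; keep [-5.5, -5.375]
u = -5.4375 gives h = 0.2439, positive; keep [-5.4375, -5.375]
u = -5.40625 gives h = -0.5414, negative; keep [-5.4375, -5.40625]
u = -5.421875 gives h = -0.1512, negative; keep [-5.4375, -5.421875]
u = -5.4296875 gives h = 0.0457, positive; keep [-5.4296875, -5.421875]

-5.4296875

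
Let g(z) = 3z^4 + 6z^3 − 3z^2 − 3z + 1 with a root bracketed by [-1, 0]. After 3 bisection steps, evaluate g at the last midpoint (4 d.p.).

g(-0.5) = 1.1875 > 0, so the root lies in [-1, -0.5]
g(-0.75) = -0.019531 < 0, so the root lies in [-0.75, -0.5]
g(-0.625) = 0.696045 > 0, so the root lies in [-0.75, -0.625]

0.6960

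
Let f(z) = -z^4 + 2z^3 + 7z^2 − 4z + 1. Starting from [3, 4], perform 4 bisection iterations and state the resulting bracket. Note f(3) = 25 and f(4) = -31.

z = 3.5 gives f = 8.4375, positive; keep [3.5, 4]
z = 3.75 gives f = -7.847656, negative; keep [3.5, 3.75]
z = 3.625 gives f = 1.077881, positive; keep [3.625, 3.75]
z = 3.6875 gives f = -3.1799, negative; keep [3.625, 3.6875]

[3.625, 3.6875]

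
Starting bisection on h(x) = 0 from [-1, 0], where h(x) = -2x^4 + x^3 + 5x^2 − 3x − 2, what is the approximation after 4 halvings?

-0.4375

h(-0.5) = 0.5 > 0, so the root lies in [-0.5, 0]
h(-0.25) = -0.960938 < 0, so the root lies in [-0.5, -0.25]
h(-0.375) = -0.26416 < 0, so the root lies in [-0.5, -0.375]
h(-0.4375) = 0.1125 > 0, so the root lies in [-0.4375, -0.375]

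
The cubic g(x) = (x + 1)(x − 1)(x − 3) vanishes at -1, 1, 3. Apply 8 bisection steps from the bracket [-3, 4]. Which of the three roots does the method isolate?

g(0.5) = 1.875 > 0, so the root lies in [-3, 0.5]
g(-1.25) = -2.390625 < 0, so the root lies in [-1.25, 0.5]
g(-0.375) = 2.900391 > 0, so the root lies in [-1.25, -0.375]
g(-0.8125) = 1.2957 > 0, so the root lies in [-1.25, -0.8125]
g(-1.03125) = -0.2559 < 0, so the root lies in [-1.03125, -0.8125]
g(-0.921875) = 0.5889 > 0, so the root lies in [-1.03125, -0.921875]
g(-0.9765625) = 0.1842 > 0, so the root lies in [-1.03125, -0.9765625]
g(-1.00390625) = -0.0313 < 0, so the root lies in [-1.00390625, -0.9765625]

-1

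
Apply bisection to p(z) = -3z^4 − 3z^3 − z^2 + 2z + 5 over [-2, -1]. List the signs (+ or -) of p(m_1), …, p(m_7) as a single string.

--++-+-

p(-1.5) = -5.3125 < 0, so the root lies in [-1.5, -1]
p(-1.25) = -0.527344 < 0, so the root lies in [-1.25, -1]
p(-1.125) = 0.950439 > 0, so the root lies in [-1.25, -1.125]
p(-1.1875) = 0.2729 > 0, so the root lies in [-1.25, -1.1875]
p(-1.21875) = -0.1108 < 0, so the root lies in [-1.21875, -1.1875]
p(-1.203125) = 0.085 > 0, so the root lies in [-1.21875, -1.203125]
p(-1.2109375) = -0.0119 < 0, so the root lies in [-1.2109375, -1.203125]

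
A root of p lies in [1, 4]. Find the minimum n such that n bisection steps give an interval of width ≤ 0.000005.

Width after n steps is 3/2^n. Need 2^n ≥ 3/0.000005 = 600000.
2^19 = 524288 < 600000 ≤ 2^20 = 1048576, so n = 20.

20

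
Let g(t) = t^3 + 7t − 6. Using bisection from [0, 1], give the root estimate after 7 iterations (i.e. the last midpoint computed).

0.7890625

t = 0.5 gives g = -2.375, negative; keep [0.5, 1]
t = 0.75 gives g = -0.328125, negative; keep [0.75, 1]
t = 0.875 gives g = 0.794922, positive; keep [0.75, 0.875]
t = 0.8125 gives g = 0.2239, positive; keep [0.75, 0.8125]
t = 0.78125 gives g = -0.0544, negative; keep [0.78125, 0.8125]
t = 0.796875 gives g = 0.0841, positive; keep [0.78125, 0.796875]
t = 0.7890625 gives g = 0.0147, positive; keep [0.78125, 0.7890625]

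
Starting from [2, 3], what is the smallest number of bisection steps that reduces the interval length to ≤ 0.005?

8

Width after n steps is 1/2^n. Need 2^n ≥ 1/0.005 = 200.
2^7 = 128 < 200 ≤ 2^8 = 256, so n = 8.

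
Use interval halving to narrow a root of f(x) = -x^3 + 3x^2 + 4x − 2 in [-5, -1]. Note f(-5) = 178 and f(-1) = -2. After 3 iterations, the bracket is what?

[-1.5, -1]

midpoint -3: f = 40 > 0 → [-3, -1]
midpoint -2: f = 10 > 0 → [-2, -1]
midpoint -1.5: f = 2.125 > 0 → [-1.5, -1]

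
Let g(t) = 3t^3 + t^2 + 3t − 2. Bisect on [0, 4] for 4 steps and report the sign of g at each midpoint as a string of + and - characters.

m = 2, g(m) = 32 (+); new bracket [0, 2]
m = 1, g(m) = 5 (+); new bracket [0, 1]
m = 0.5, g(m) = 0.125 (+); new bracket [0, 0.5]
m = 0.25, g(m) = -1.1406 (−); new bracket [0.25, 0.5]

+++-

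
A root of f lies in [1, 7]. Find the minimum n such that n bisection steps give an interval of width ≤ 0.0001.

Width after n steps is 6/2^n. Need 2^n ≥ 6/0.0001 = 60000.
2^15 = 32768 < 60000 ≤ 2^16 = 65536, so n = 16.

16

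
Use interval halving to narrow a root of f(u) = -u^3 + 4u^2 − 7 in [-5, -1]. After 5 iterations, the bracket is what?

midpoint -3: f = 56 > 0 → [-3, -1]
midpoint -2: f = 17 > 0 → [-2, -1]
midpoint -1.5: f = 5.375 > 0 → [-1.5, -1]
midpoint -1.25: f = 1.2031 > 0 → [-1.25, -1]
midpoint -1.125: f = -0.5137 < 0 → [-1.25, -1.125]

[-1.25, -1.125]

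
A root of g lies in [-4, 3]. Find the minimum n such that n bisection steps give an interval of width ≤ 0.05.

Width after n steps is 7/2^n. Need 2^n ≥ 7/0.05 = 140.
2^7 = 128 < 140 ≤ 2^8 = 256, so n = 8.

8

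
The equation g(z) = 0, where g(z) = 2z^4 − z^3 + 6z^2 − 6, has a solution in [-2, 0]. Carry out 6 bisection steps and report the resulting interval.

z = -1 gives g = 3, positive; keep [-1, 0]
z = -0.5 gives g = -4.25, negative; keep [-1, -0.5]
z = -0.75 gives g = -1.570312, negative; keep [-1, -0.75]
z = -0.875 gives g = 0.436, positive; keep [-0.875, -0.75]
z = -0.8125 gives g = -0.6311, negative; keep [-0.875, -0.8125]
z = -0.84375 gives g = -0.1142, negative; keep [-0.875, -0.84375]

[-0.875, -0.84375]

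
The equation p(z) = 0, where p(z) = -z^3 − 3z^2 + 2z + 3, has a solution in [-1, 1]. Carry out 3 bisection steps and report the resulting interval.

[-1, -0.75]

p(0) = 3 > 0, so the root lies in [-1, 0]
p(-0.5) = 1.375 > 0, so the root lies in [-1, -0.5]
p(-0.75) = 0.234375 > 0, so the root lies in [-1, -0.75]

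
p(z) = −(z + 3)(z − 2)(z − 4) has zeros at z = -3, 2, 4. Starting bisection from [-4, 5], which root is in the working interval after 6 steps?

z = 0.5 gives p = -18.375, negative; keep [-4, 0.5]
z = -1.75 gives p = -26.953125, negative; keep [-4, -1.75]
z = -2.875 gives p = -4.189453, negative; keep [-4, -2.875]
z = -3.4375 gives p = 17.6931, positive; keep [-3.4375, -2.875]
z = -3.15625 gives p = 5.7655, positive; keep [-3.15625, -2.875]
z = -3.015625 gives p = 0.5498, positive; keep [-3.015625, -2.875]

-3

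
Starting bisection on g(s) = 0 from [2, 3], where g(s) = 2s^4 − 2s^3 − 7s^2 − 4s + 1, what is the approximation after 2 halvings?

2.75

m = 2.5, g(m) = -5.875 (−); new bracket [2.5, 3]
m = 2.75, g(m) = 9.851562 (+); new bracket [2.5, 2.75]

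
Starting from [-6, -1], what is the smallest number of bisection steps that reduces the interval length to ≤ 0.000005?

Width after n steps is 5/2^n. Need 2^n ≥ 5/0.000005 = 1000000.
2^19 = 524288 < 1000000 ≤ 2^20 = 1048576, so n = 20.

20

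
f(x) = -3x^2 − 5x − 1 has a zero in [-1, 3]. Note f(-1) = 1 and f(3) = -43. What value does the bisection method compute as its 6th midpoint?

-0.1875

m = 1, f(m) = -9 (−); new bracket [-1, 1]
m = 0, f(m) = -1 (−); new bracket [-1, 0]
m = -0.5, f(m) = 0.75 (+); new bracket [-0.5, 0]
m = -0.25, f(m) = 0.0625 (+); new bracket [-0.25, 0]
m = -0.125, f(m) = -0.4219 (−); new bracket [-0.25, -0.125]
m = -0.1875, f(m) = -0.168 (−); new bracket [-0.25, -0.1875]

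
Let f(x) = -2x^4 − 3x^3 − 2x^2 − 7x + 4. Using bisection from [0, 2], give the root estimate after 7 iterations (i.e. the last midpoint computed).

0.453125

m = 1, f(m) = -10 (−); new bracket [0, 1]
m = 0.5, f(m) = -0.5 (−); new bracket [0, 0.5]
m = 0.25, f(m) = 2.070312 (+); new bracket [0.25, 0.5]
m = 0.375, f(m) = 0.896 (+); new bracket [0.375, 0.5]
m = 0.4375, f(m) = 0.2302 (+); new bracket [0.4375, 0.5]
m = 0.46875, f(m) = -0.1263 (−); new bracket [0.4375, 0.46875]
m = 0.453125, f(m) = 0.0541 (+); new bracket [0.453125, 0.46875]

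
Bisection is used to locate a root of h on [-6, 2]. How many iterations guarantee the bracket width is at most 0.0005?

Width after n steps is 8/2^n. Need 2^n ≥ 8/0.0005 = 16000.
2^13 = 8192 < 16000 ≤ 2^14 = 16384, so n = 14.

14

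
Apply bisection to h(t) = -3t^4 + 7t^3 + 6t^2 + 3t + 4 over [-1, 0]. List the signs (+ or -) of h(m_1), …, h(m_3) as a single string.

h(-0.5) = 2.9375 > 0, so the root lies in [-1, -0.5]
h(-0.75) = 1.222656 > 0, so the root lies in [-1, -0.75]
h(-0.875) = -0.479248 < 0, so the root lies in [-0.875, -0.75]

++-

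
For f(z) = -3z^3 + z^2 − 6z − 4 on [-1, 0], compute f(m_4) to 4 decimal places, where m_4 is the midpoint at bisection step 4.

m = -0.5, f(m) = -0.375 (−); new bracket [-1, -0.5]
m = -0.75, f(m) = 2.328125 (+); new bracket [-0.75, -0.5]
m = -0.625, f(m) = 0.873047 (+); new bracket [-0.625, -0.5]
m = -0.5625, f(m) = 0.2253 (+); new bracket [-0.5625, -0.5]

0.2253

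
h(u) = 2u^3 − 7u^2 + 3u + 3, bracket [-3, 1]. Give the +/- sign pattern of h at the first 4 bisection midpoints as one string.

m = -1, h(m) = -9 (−); new bracket [-1, 1]
m = 0, h(m) = 3 (+); new bracket [-1, 0]
m = -0.5, h(m) = -0.5 (−); new bracket [-0.5, 0]
m = -0.25, h(m) = 1.7812 (+); new bracket [-0.5, -0.25]

-+-+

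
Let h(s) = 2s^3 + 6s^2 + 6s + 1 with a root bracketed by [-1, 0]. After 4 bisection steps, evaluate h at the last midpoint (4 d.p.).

0.0728

m = -0.5, h(m) = -0.75 (−); new bracket [-0.5, 0]
m = -0.25, h(m) = -0.15625 (−); new bracket [-0.25, 0]
m = -0.125, h(m) = 0.339844 (+); new bracket [-0.25, -0.125]
m = -0.1875, h(m) = 0.0728 (+); new bracket [-0.25, -0.1875]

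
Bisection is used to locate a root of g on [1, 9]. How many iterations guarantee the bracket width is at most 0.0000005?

24

Width after n steps is 8/2^n. Need 2^n ≥ 8/0.0000005 = 16000000.
2^23 = 8388608 < 16000000 ≤ 2^24 = 16777216, so n = 24.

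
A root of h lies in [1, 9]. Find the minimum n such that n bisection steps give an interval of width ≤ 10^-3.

Width after n steps is 8/2^n. Need 2^n ≥ 8/10^-3 = 8000.
2^12 = 4096 < 8000 ≤ 2^13 = 8192, so n = 13.

13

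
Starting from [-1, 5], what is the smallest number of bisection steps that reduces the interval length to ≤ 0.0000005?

24

Width after n steps is 6/2^n. Need 2^n ≥ 6/0.0000005 = 12000000.
2^23 = 8388608 < 12000000 ≤ 2^24 = 16777216, so n = 24.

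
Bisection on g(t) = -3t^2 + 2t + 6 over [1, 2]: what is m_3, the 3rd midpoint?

1.875

t = 1.5 gives g = 2.25, positive; keep [1.5, 2]
t = 1.75 gives g = 0.3125, positive; keep [1.75, 2]
t = 1.875 gives g = -0.796875, negative; keep [1.75, 1.875]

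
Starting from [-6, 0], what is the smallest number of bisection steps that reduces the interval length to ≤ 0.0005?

14

Width after n steps is 6/2^n. Need 2^n ≥ 6/0.0005 = 12000.
2^13 = 8192 < 12000 ≤ 2^14 = 16384, so n = 14.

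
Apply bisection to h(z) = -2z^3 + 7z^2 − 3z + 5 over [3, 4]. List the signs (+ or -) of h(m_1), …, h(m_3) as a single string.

-+-

z = 3.5 gives h = -5.5, negative; keep [3, 3.5]
z = 3.25 gives h = 0.53125, positive; keep [3.25, 3.5]
z = 3.375 gives h = -2.277344, negative; keep [3.25, 3.375]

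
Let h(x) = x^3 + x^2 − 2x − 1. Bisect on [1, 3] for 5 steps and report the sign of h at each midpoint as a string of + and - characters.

h(2) = 7 > 0, so the root lies in [1, 2]
h(1.5) = 1.625 > 0, so the root lies in [1, 1.5]
h(1.25) = 0.015625 > 0, so the root lies in [1, 1.25]
h(1.125) = -0.5605 < 0, so the root lies in [1.125, 1.25]
h(1.1875) = -0.2903 < 0, so the root lies in [1.1875, 1.25]

+++--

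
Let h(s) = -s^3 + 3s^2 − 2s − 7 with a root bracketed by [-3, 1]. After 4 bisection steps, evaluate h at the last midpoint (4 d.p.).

2.1406

m = -1, h(m) = -1 (−); new bracket [-3, -1]
m = -2, h(m) = 17 (+); new bracket [-2, -1]
m = -1.5, h(m) = 6.125 (+); new bracket [-1.5, -1]
m = -1.25, h(m) = 2.1406 (+); new bracket [-1.25, -1]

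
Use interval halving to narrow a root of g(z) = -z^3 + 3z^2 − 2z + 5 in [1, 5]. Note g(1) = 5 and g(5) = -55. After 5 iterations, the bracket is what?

z = 3 gives g = -1, negative; keep [1, 3]
z = 2 gives g = 5, positive; keep [2, 3]
z = 2.5 gives g = 3.125, positive; keep [2.5, 3]
z = 2.75 gives g = 1.3906, positive; keep [2.75, 3]
z = 2.875 gives g = 0.2832, positive; keep [2.875, 3]

[2.875, 3]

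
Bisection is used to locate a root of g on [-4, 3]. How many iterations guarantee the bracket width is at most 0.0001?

Width after n steps is 7/2^n. Need 2^n ≥ 7/0.0001 = 70000.
2^16 = 65536 < 70000 ≤ 2^17 = 131072, so n = 17.

17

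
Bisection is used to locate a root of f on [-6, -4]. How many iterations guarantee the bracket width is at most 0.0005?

12

Width after n steps is 2/2^n. Need 2^n ≥ 2/0.0005 = 4000.
2^11 = 2048 < 4000 ≤ 2^12 = 4096, so n = 12.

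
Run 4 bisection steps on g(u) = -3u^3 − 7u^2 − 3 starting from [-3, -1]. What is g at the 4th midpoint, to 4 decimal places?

-2.2949

midpoint -2: g = -7 < 0 → [-3, -2]
midpoint -2.5: g = 0.125 > 0 → [-2.5, -2]
midpoint -2.25: g = -4.265625 < 0 → [-2.5, -2.25]
midpoint -2.375: g = -2.2949 < 0 → [-2.5, -2.375]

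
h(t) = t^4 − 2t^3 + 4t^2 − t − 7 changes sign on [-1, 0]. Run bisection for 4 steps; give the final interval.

midpoint -0.5: h = -5.1875 < 0 → [-1, -0.5]
midpoint -0.75: h = -2.839844 < 0 → [-1, -0.75]
midpoint -0.875: h = -1.136475 < 0 → [-1, -0.875]
midpoint -0.9375: h = -0.1264 < 0 → [-1, -0.9375]

[-1, -0.9375]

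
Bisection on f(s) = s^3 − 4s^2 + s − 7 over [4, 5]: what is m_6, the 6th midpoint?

4.171875

f(4.5) = 7.625 > 0, so the root lies in [4, 4.5]
f(4.25) = 1.765625 > 0, so the root lies in [4, 4.25]
f(4.125) = -0.748047 < 0, so the root lies in [4.125, 4.25]
f(4.1875) = 0.4753 > 0, so the root lies in [4.125, 4.1875]
f(4.15625) = -0.1446 < 0, so the root lies in [4.15625, 4.1875]
f(4.171875) = 0.1633 > 0, so the root lies in [4.15625, 4.171875]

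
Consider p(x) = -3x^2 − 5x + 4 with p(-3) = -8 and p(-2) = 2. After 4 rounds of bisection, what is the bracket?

[-2.3125, -2.25]

p(-2.5) = -2.25 < 0, so the root lies in [-2.5, -2]
p(-2.25) = 0.0625 > 0, so the root lies in [-2.5, -2.25]
p(-2.375) = -1.046875 < 0, so the root lies in [-2.375, -2.25]
p(-2.3125) = -0.4805 < 0, so the root lies in [-2.3125, -2.25]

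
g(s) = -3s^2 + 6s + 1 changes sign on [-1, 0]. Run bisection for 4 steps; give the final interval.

[-0.1875, -0.125]

s = -0.5 gives g = -2.75, negative; keep [-0.5, 0]
s = -0.25 gives g = -0.6875, negative; keep [-0.25, 0]
s = -0.125 gives g = 0.203125, positive; keep [-0.25, -0.125]
s = -0.1875 gives g = -0.2305, negative; keep [-0.1875, -0.125]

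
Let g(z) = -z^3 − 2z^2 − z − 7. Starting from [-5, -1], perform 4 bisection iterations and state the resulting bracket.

midpoint -3: g = 5 > 0 → [-3, -1]
midpoint -2: g = -5 < 0 → [-3, -2]
midpoint -2.5: g = -1.375 < 0 → [-3, -2.5]
midpoint -2.75: g = 1.4219 > 0 → [-2.75, -2.5]

[-2.75, -2.5]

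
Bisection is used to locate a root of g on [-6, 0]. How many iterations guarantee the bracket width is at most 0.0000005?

24

Width after n steps is 6/2^n. Need 2^n ≥ 6/0.0000005 = 12000000.
2^23 = 8388608 < 12000000 ≤ 2^24 = 16777216, so n = 24.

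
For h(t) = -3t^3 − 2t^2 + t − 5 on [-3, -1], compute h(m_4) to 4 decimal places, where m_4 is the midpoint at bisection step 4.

0.9668

midpoint -2: h = 9 > 0 → [-2, -1]
midpoint -1.5: h = -0.875 < 0 → [-2, -1.5]
midpoint -1.75: h = 3.203125 > 0 → [-1.75, -1.5]
midpoint -1.625: h = 0.9668 > 0 → [-1.625, -1.5]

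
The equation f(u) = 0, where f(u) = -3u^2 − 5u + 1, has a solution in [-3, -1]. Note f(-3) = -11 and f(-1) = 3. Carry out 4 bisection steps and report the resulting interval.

[-1.875, -1.75]

u = -2 gives f = -1, negative; keep [-2, -1]
u = -1.5 gives f = 1.75, positive; keep [-2, -1.5]
u = -1.75 gives f = 0.5625, positive; keep [-2, -1.75]
u = -1.875 gives f = -0.1719, negative; keep [-1.875, -1.75]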